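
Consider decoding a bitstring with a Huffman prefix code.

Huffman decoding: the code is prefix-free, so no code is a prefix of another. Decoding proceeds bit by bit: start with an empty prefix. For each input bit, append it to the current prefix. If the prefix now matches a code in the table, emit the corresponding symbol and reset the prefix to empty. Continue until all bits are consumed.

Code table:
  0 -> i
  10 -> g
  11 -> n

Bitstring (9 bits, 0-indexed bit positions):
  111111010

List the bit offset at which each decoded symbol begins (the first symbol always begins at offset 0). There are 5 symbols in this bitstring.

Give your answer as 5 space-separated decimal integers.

Answer: 0 2 4 6 7

Derivation:
Bit 0: prefix='1' (no match yet)
Bit 1: prefix='11' -> emit 'n', reset
Bit 2: prefix='1' (no match yet)
Bit 3: prefix='11' -> emit 'n', reset
Bit 4: prefix='1' (no match yet)
Bit 5: prefix='11' -> emit 'n', reset
Bit 6: prefix='0' -> emit 'i', reset
Bit 7: prefix='1' (no match yet)
Bit 8: prefix='10' -> emit 'g', reset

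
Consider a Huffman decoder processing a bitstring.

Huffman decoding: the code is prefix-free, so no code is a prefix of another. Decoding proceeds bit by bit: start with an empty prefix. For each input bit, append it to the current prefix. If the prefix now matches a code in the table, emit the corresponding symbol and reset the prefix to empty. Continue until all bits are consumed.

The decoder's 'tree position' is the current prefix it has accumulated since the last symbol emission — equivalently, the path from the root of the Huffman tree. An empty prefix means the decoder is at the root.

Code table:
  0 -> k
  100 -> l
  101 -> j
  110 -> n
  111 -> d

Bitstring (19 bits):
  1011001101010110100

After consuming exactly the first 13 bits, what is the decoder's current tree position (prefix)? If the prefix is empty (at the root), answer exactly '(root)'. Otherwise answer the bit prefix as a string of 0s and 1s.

Answer: (root)

Derivation:
Bit 0: prefix='1' (no match yet)
Bit 1: prefix='10' (no match yet)
Bit 2: prefix='101' -> emit 'j', reset
Bit 3: prefix='1' (no match yet)
Bit 4: prefix='10' (no match yet)
Bit 5: prefix='100' -> emit 'l', reset
Bit 6: prefix='1' (no match yet)
Bit 7: prefix='11' (no match yet)
Bit 8: prefix='110' -> emit 'n', reset
Bit 9: prefix='1' (no match yet)
Bit 10: prefix='10' (no match yet)
Bit 11: prefix='101' -> emit 'j', reset
Bit 12: prefix='0' -> emit 'k', reset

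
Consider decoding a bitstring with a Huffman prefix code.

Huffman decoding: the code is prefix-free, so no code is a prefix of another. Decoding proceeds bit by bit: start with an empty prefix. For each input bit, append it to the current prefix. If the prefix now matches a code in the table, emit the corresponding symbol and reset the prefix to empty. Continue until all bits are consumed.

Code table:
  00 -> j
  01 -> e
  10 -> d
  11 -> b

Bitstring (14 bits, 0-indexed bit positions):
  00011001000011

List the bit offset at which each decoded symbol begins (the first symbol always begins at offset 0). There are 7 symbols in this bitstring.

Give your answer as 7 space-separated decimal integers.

Bit 0: prefix='0' (no match yet)
Bit 1: prefix='00' -> emit 'j', reset
Bit 2: prefix='0' (no match yet)
Bit 3: prefix='01' -> emit 'e', reset
Bit 4: prefix='1' (no match yet)
Bit 5: prefix='10' -> emit 'd', reset
Bit 6: prefix='0' (no match yet)
Bit 7: prefix='01' -> emit 'e', reset
Bit 8: prefix='0' (no match yet)
Bit 9: prefix='00' -> emit 'j', reset
Bit 10: prefix='0' (no match yet)
Bit 11: prefix='00' -> emit 'j', reset
Bit 12: prefix='1' (no match yet)
Bit 13: prefix='11' -> emit 'b', reset

Answer: 0 2 4 6 8 10 12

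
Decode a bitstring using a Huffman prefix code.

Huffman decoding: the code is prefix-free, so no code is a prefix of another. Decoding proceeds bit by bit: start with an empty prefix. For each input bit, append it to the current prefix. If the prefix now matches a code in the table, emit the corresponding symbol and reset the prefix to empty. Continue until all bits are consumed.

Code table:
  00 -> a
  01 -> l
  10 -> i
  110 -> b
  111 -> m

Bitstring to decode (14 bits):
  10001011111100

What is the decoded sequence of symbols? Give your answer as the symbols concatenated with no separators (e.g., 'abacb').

Bit 0: prefix='1' (no match yet)
Bit 1: prefix='10' -> emit 'i', reset
Bit 2: prefix='0' (no match yet)
Bit 3: prefix='00' -> emit 'a', reset
Bit 4: prefix='1' (no match yet)
Bit 5: prefix='10' -> emit 'i', reset
Bit 6: prefix='1' (no match yet)
Bit 7: prefix='11' (no match yet)
Bit 8: prefix='111' -> emit 'm', reset
Bit 9: prefix='1' (no match yet)
Bit 10: prefix='11' (no match yet)
Bit 11: prefix='111' -> emit 'm', reset
Bit 12: prefix='0' (no match yet)
Bit 13: prefix='00' -> emit 'a', reset

Answer: iaimma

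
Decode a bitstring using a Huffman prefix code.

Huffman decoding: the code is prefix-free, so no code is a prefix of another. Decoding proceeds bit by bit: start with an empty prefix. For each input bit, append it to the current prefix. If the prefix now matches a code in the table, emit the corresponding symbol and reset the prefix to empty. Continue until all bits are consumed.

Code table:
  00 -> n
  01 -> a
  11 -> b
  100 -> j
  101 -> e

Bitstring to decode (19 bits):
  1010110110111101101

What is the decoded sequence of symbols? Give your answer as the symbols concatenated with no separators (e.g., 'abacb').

Bit 0: prefix='1' (no match yet)
Bit 1: prefix='10' (no match yet)
Bit 2: prefix='101' -> emit 'e', reset
Bit 3: prefix='0' (no match yet)
Bit 4: prefix='01' -> emit 'a', reset
Bit 5: prefix='1' (no match yet)
Bit 6: prefix='10' (no match yet)
Bit 7: prefix='101' -> emit 'e', reset
Bit 8: prefix='1' (no match yet)
Bit 9: prefix='10' (no match yet)
Bit 10: prefix='101' -> emit 'e', reset
Bit 11: prefix='1' (no match yet)
Bit 12: prefix='11' -> emit 'b', reset
Bit 13: prefix='1' (no match yet)
Bit 14: prefix='10' (no match yet)
Bit 15: prefix='101' -> emit 'e', reset
Bit 16: prefix='1' (no match yet)
Bit 17: prefix='10' (no match yet)
Bit 18: prefix='101' -> emit 'e', reset

Answer: eaeebee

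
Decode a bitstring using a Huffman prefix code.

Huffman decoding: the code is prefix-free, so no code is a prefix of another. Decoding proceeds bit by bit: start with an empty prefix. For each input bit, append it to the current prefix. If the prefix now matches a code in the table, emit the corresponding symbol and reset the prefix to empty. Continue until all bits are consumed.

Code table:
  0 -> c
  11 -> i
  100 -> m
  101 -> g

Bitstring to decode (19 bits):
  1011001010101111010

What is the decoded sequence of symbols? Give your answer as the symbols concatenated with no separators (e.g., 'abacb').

Bit 0: prefix='1' (no match yet)
Bit 1: prefix='10' (no match yet)
Bit 2: prefix='101' -> emit 'g', reset
Bit 3: prefix='1' (no match yet)
Bit 4: prefix='10' (no match yet)
Bit 5: prefix='100' -> emit 'm', reset
Bit 6: prefix='1' (no match yet)
Bit 7: prefix='10' (no match yet)
Bit 8: prefix='101' -> emit 'g', reset
Bit 9: prefix='0' -> emit 'c', reset
Bit 10: prefix='1' (no match yet)
Bit 11: prefix='10' (no match yet)
Bit 12: prefix='101' -> emit 'g', reset
Bit 13: prefix='1' (no match yet)
Bit 14: prefix='11' -> emit 'i', reset
Bit 15: prefix='1' (no match yet)
Bit 16: prefix='10' (no match yet)
Bit 17: prefix='101' -> emit 'g', reset
Bit 18: prefix='0' -> emit 'c', reset

Answer: gmgcgigc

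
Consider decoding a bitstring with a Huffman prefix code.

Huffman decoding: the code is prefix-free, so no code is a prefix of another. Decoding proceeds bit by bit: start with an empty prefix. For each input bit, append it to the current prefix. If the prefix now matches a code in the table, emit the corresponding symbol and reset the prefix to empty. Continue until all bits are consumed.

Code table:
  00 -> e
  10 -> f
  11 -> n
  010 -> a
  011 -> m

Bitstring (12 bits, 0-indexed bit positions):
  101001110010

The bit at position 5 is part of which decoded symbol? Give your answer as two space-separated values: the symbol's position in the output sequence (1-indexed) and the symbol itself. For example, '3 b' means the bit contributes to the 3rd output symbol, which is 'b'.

Answer: 3 m

Derivation:
Bit 0: prefix='1' (no match yet)
Bit 1: prefix='10' -> emit 'f', reset
Bit 2: prefix='1' (no match yet)
Bit 3: prefix='10' -> emit 'f', reset
Bit 4: prefix='0' (no match yet)
Bit 5: prefix='01' (no match yet)
Bit 6: prefix='011' -> emit 'm', reset
Bit 7: prefix='1' (no match yet)
Bit 8: prefix='10' -> emit 'f', reset
Bit 9: prefix='0' (no match yet)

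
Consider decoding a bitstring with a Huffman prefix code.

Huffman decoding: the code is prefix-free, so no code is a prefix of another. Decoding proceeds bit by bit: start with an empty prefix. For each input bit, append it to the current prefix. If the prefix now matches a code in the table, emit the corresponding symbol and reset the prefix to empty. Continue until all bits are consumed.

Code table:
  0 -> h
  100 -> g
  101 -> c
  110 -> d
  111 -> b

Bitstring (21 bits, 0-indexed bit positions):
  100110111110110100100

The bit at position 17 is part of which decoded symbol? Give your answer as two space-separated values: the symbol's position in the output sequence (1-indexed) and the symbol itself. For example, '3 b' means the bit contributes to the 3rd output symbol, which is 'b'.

Answer: 6 g

Derivation:
Bit 0: prefix='1' (no match yet)
Bit 1: prefix='10' (no match yet)
Bit 2: prefix='100' -> emit 'g', reset
Bit 3: prefix='1' (no match yet)
Bit 4: prefix='11' (no match yet)
Bit 5: prefix='110' -> emit 'd', reset
Bit 6: prefix='1' (no match yet)
Bit 7: prefix='11' (no match yet)
Bit 8: prefix='111' -> emit 'b', reset
Bit 9: prefix='1' (no match yet)
Bit 10: prefix='11' (no match yet)
Bit 11: prefix='110' -> emit 'd', reset
Bit 12: prefix='1' (no match yet)
Bit 13: prefix='11' (no match yet)
Bit 14: prefix='110' -> emit 'd', reset
Bit 15: prefix='1' (no match yet)
Bit 16: prefix='10' (no match yet)
Bit 17: prefix='100' -> emit 'g', reset
Bit 18: prefix='1' (no match yet)
Bit 19: prefix='10' (no match yet)
Bit 20: prefix='100' -> emit 'g', reset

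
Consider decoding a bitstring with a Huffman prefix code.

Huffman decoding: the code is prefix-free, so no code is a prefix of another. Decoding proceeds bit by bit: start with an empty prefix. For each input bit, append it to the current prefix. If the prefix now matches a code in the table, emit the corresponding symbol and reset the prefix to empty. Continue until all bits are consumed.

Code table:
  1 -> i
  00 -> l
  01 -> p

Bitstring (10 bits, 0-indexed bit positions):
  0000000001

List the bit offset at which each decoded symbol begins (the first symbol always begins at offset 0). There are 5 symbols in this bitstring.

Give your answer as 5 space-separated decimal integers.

Bit 0: prefix='0' (no match yet)
Bit 1: prefix='00' -> emit 'l', reset
Bit 2: prefix='0' (no match yet)
Bit 3: prefix='00' -> emit 'l', reset
Bit 4: prefix='0' (no match yet)
Bit 5: prefix='00' -> emit 'l', reset
Bit 6: prefix='0' (no match yet)
Bit 7: prefix='00' -> emit 'l', reset
Bit 8: prefix='0' (no match yet)
Bit 9: prefix='01' -> emit 'p', reset

Answer: 0 2 4 6 8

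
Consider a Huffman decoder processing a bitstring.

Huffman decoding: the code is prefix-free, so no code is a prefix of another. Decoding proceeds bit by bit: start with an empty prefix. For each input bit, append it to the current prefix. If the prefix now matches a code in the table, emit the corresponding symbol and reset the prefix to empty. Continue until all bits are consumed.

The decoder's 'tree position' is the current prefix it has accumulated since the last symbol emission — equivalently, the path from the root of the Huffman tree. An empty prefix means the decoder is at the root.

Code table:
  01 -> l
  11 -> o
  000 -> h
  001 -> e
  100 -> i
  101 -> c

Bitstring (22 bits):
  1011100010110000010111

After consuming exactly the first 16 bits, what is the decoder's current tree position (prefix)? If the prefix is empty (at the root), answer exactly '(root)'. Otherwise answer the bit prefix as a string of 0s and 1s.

Answer: 00

Derivation:
Bit 0: prefix='1' (no match yet)
Bit 1: prefix='10' (no match yet)
Bit 2: prefix='101' -> emit 'c', reset
Bit 3: prefix='1' (no match yet)
Bit 4: prefix='11' -> emit 'o', reset
Bit 5: prefix='0' (no match yet)
Bit 6: prefix='00' (no match yet)
Bit 7: prefix='000' -> emit 'h', reset
Bit 8: prefix='1' (no match yet)
Bit 9: prefix='10' (no match yet)
Bit 10: prefix='101' -> emit 'c', reset
Bit 11: prefix='1' (no match yet)
Bit 12: prefix='10' (no match yet)
Bit 13: prefix='100' -> emit 'i', reset
Bit 14: prefix='0' (no match yet)
Bit 15: prefix='00' (no match yet)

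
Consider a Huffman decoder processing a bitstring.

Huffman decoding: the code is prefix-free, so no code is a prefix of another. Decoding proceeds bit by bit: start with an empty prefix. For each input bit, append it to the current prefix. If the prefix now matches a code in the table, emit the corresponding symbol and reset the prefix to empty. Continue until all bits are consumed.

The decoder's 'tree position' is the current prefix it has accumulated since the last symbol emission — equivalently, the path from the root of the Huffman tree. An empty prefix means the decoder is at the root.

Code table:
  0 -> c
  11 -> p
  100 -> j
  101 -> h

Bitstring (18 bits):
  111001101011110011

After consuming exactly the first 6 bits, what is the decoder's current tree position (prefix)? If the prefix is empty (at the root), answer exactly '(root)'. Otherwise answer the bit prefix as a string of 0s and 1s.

Bit 0: prefix='1' (no match yet)
Bit 1: prefix='11' -> emit 'p', reset
Bit 2: prefix='1' (no match yet)
Bit 3: prefix='10' (no match yet)
Bit 4: prefix='100' -> emit 'j', reset
Bit 5: prefix='1' (no match yet)

Answer: 1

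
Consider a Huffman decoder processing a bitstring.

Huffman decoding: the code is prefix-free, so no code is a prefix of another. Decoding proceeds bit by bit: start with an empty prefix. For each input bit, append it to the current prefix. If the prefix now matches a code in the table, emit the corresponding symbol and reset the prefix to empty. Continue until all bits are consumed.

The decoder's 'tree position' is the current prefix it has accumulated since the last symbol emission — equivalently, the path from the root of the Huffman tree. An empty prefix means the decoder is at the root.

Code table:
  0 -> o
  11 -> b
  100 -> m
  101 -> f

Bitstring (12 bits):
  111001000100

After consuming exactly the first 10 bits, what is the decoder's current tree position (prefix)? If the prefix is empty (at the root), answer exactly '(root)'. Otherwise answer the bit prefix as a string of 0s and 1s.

Bit 0: prefix='1' (no match yet)
Bit 1: prefix='11' -> emit 'b', reset
Bit 2: prefix='1' (no match yet)
Bit 3: prefix='10' (no match yet)
Bit 4: prefix='100' -> emit 'm', reset
Bit 5: prefix='1' (no match yet)
Bit 6: prefix='10' (no match yet)
Bit 7: prefix='100' -> emit 'm', reset
Bit 8: prefix='0' -> emit 'o', reset
Bit 9: prefix='1' (no match yet)

Answer: 1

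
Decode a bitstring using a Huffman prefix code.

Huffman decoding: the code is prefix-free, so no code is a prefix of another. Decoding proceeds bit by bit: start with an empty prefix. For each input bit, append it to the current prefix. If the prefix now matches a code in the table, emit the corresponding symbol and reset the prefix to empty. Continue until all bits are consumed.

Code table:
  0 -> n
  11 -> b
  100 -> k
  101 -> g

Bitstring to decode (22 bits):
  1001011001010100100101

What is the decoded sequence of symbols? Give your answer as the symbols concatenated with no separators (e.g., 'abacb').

Answer: kgkgnkkg

Derivation:
Bit 0: prefix='1' (no match yet)
Bit 1: prefix='10' (no match yet)
Bit 2: prefix='100' -> emit 'k', reset
Bit 3: prefix='1' (no match yet)
Bit 4: prefix='10' (no match yet)
Bit 5: prefix='101' -> emit 'g', reset
Bit 6: prefix='1' (no match yet)
Bit 7: prefix='10' (no match yet)
Bit 8: prefix='100' -> emit 'k', reset
Bit 9: prefix='1' (no match yet)
Bit 10: prefix='10' (no match yet)
Bit 11: prefix='101' -> emit 'g', reset
Bit 12: prefix='0' -> emit 'n', reset
Bit 13: prefix='1' (no match yet)
Bit 14: prefix='10' (no match yet)
Bit 15: prefix='100' -> emit 'k', reset
Bit 16: prefix='1' (no match yet)
Bit 17: prefix='10' (no match yet)
Bit 18: prefix='100' -> emit 'k', reset
Bit 19: prefix='1' (no match yet)
Bit 20: prefix='10' (no match yet)
Bit 21: prefix='101' -> emit 'g', reset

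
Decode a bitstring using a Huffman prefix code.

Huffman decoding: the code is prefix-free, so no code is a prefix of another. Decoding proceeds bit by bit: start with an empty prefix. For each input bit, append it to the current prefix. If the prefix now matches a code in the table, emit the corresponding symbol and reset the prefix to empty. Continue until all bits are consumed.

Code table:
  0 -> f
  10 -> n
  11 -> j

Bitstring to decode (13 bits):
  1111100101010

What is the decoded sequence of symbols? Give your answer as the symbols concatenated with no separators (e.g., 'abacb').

Bit 0: prefix='1' (no match yet)
Bit 1: prefix='11' -> emit 'j', reset
Bit 2: prefix='1' (no match yet)
Bit 3: prefix='11' -> emit 'j', reset
Bit 4: prefix='1' (no match yet)
Bit 5: prefix='10' -> emit 'n', reset
Bit 6: prefix='0' -> emit 'f', reset
Bit 7: prefix='1' (no match yet)
Bit 8: prefix='10' -> emit 'n', reset
Bit 9: prefix='1' (no match yet)
Bit 10: prefix='10' -> emit 'n', reset
Bit 11: prefix='1' (no match yet)
Bit 12: prefix='10' -> emit 'n', reset

Answer: jjnfnnn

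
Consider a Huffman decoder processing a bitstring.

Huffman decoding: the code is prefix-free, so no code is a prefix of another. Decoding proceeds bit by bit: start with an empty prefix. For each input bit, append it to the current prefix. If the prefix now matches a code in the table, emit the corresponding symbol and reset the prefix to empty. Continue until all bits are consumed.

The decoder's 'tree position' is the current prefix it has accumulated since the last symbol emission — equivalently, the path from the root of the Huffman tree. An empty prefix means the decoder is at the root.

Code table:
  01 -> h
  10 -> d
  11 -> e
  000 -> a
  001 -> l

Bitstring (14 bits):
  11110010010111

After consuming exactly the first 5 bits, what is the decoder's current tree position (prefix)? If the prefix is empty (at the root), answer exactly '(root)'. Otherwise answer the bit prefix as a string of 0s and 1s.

Bit 0: prefix='1' (no match yet)
Bit 1: prefix='11' -> emit 'e', reset
Bit 2: prefix='1' (no match yet)
Bit 3: prefix='11' -> emit 'e', reset
Bit 4: prefix='0' (no match yet)

Answer: 0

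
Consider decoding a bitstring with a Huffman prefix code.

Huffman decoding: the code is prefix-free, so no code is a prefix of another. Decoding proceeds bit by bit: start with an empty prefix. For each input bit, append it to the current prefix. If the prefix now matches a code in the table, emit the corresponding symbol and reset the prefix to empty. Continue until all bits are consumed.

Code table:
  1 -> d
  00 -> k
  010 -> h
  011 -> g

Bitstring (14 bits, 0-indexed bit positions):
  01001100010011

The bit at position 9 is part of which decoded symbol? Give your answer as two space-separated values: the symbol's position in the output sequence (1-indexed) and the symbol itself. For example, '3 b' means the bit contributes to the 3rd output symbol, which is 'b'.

Answer: 4 h

Derivation:
Bit 0: prefix='0' (no match yet)
Bit 1: prefix='01' (no match yet)
Bit 2: prefix='010' -> emit 'h', reset
Bit 3: prefix='0' (no match yet)
Bit 4: prefix='01' (no match yet)
Bit 5: prefix='011' -> emit 'g', reset
Bit 6: prefix='0' (no match yet)
Bit 7: prefix='00' -> emit 'k', reset
Bit 8: prefix='0' (no match yet)
Bit 9: prefix='01' (no match yet)
Bit 10: prefix='010' -> emit 'h', reset
Bit 11: prefix='0' (no match yet)
Bit 12: prefix='01' (no match yet)
Bit 13: prefix='011' -> emit 'g', reset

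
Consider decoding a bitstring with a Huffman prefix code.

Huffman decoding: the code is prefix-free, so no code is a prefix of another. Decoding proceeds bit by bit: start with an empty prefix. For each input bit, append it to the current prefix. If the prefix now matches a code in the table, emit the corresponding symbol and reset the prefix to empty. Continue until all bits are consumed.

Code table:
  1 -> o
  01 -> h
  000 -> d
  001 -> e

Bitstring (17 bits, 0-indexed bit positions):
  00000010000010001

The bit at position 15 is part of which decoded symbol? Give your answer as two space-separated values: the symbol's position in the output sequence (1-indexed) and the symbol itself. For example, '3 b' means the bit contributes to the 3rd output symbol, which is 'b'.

Bit 0: prefix='0' (no match yet)
Bit 1: prefix='00' (no match yet)
Bit 2: prefix='000' -> emit 'd', reset
Bit 3: prefix='0' (no match yet)
Bit 4: prefix='00' (no match yet)
Bit 5: prefix='000' -> emit 'd', reset
Bit 6: prefix='1' -> emit 'o', reset
Bit 7: prefix='0' (no match yet)
Bit 8: prefix='00' (no match yet)
Bit 9: prefix='000' -> emit 'd', reset
Bit 10: prefix='0' (no match yet)
Bit 11: prefix='00' (no match yet)
Bit 12: prefix='001' -> emit 'e', reset
Bit 13: prefix='0' (no match yet)
Bit 14: prefix='00' (no match yet)
Bit 15: prefix='000' -> emit 'd', reset
Bit 16: prefix='1' -> emit 'o', reset

Answer: 6 d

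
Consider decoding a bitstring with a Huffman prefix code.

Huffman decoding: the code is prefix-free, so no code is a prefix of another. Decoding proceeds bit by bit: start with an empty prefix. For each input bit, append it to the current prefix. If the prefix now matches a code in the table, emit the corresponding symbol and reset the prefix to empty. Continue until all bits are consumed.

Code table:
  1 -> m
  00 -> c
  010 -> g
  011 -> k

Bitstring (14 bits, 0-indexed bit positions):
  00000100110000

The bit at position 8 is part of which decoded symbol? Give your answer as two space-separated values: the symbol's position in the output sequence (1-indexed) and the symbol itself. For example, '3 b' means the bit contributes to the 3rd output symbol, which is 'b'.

Bit 0: prefix='0' (no match yet)
Bit 1: prefix='00' -> emit 'c', reset
Bit 2: prefix='0' (no match yet)
Bit 3: prefix='00' -> emit 'c', reset
Bit 4: prefix='0' (no match yet)
Bit 5: prefix='01' (no match yet)
Bit 6: prefix='010' -> emit 'g', reset
Bit 7: prefix='0' (no match yet)
Bit 8: prefix='01' (no match yet)
Bit 9: prefix='011' -> emit 'k', reset
Bit 10: prefix='0' (no match yet)
Bit 11: prefix='00' -> emit 'c', reset
Bit 12: prefix='0' (no match yet)

Answer: 4 k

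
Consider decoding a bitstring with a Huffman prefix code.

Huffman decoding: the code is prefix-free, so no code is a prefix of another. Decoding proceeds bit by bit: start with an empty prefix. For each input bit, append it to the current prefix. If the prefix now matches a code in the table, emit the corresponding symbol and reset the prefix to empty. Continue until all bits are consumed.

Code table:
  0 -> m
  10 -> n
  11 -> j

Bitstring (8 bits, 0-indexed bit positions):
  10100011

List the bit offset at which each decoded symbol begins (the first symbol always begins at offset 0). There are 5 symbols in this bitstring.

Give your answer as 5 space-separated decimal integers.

Bit 0: prefix='1' (no match yet)
Bit 1: prefix='10' -> emit 'n', reset
Bit 2: prefix='1' (no match yet)
Bit 3: prefix='10' -> emit 'n', reset
Bit 4: prefix='0' -> emit 'm', reset
Bit 5: prefix='0' -> emit 'm', reset
Bit 6: prefix='1' (no match yet)
Bit 7: prefix='11' -> emit 'j', reset

Answer: 0 2 4 5 6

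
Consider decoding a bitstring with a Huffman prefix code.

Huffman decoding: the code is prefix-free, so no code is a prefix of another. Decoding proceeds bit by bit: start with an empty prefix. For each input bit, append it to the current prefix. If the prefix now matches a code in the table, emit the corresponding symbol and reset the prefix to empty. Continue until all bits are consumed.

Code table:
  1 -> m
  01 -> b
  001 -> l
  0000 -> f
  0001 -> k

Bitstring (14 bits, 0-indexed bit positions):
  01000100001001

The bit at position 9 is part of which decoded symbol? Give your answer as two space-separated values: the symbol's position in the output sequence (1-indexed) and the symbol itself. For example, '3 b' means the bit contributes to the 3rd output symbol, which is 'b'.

Answer: 3 f

Derivation:
Bit 0: prefix='0' (no match yet)
Bit 1: prefix='01' -> emit 'b', reset
Bit 2: prefix='0' (no match yet)
Bit 3: prefix='00' (no match yet)
Bit 4: prefix='000' (no match yet)
Bit 5: prefix='0001' -> emit 'k', reset
Bit 6: prefix='0' (no match yet)
Bit 7: prefix='00' (no match yet)
Bit 8: prefix='000' (no match yet)
Bit 9: prefix='0000' -> emit 'f', reset
Bit 10: prefix='1' -> emit 'm', reset
Bit 11: prefix='0' (no match yet)
Bit 12: prefix='00' (no match yet)
Bit 13: prefix='001' -> emit 'l', reset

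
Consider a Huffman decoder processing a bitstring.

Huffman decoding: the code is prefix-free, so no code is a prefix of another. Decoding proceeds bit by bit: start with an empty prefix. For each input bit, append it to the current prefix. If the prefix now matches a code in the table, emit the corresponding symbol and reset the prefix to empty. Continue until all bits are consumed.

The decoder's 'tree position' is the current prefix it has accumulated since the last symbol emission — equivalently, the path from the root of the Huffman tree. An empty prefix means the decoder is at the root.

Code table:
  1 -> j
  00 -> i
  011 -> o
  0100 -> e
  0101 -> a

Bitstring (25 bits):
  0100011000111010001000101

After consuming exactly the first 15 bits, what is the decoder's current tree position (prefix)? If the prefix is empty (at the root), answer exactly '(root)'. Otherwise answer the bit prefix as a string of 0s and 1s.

Bit 0: prefix='0' (no match yet)
Bit 1: prefix='01' (no match yet)
Bit 2: prefix='010' (no match yet)
Bit 3: prefix='0100' -> emit 'e', reset
Bit 4: prefix='0' (no match yet)
Bit 5: prefix='01' (no match yet)
Bit 6: prefix='011' -> emit 'o', reset
Bit 7: prefix='0' (no match yet)
Bit 8: prefix='00' -> emit 'i', reset
Bit 9: prefix='0' (no match yet)
Bit 10: prefix='01' (no match yet)
Bit 11: prefix='011' -> emit 'o', reset
Bit 12: prefix='1' -> emit 'j', reset
Bit 13: prefix='0' (no match yet)
Bit 14: prefix='01' (no match yet)

Answer: 01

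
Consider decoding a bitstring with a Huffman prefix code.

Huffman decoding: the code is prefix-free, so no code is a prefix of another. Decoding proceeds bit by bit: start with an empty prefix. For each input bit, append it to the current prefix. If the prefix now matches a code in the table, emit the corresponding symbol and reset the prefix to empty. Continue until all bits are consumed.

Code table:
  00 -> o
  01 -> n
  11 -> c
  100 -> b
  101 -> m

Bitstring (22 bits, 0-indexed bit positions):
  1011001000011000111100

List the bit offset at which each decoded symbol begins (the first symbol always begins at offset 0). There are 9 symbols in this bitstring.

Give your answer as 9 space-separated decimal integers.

Bit 0: prefix='1' (no match yet)
Bit 1: prefix='10' (no match yet)
Bit 2: prefix='101' -> emit 'm', reset
Bit 3: prefix='1' (no match yet)
Bit 4: prefix='10' (no match yet)
Bit 5: prefix='100' -> emit 'b', reset
Bit 6: prefix='1' (no match yet)
Bit 7: prefix='10' (no match yet)
Bit 8: prefix='100' -> emit 'b', reset
Bit 9: prefix='0' (no match yet)
Bit 10: prefix='00' -> emit 'o', reset
Bit 11: prefix='1' (no match yet)
Bit 12: prefix='11' -> emit 'c', reset
Bit 13: prefix='0' (no match yet)
Bit 14: prefix='00' -> emit 'o', reset
Bit 15: prefix='0' (no match yet)
Bit 16: prefix='01' -> emit 'n', reset
Bit 17: prefix='1' (no match yet)
Bit 18: prefix='11' -> emit 'c', reset
Bit 19: prefix='1' (no match yet)
Bit 20: prefix='10' (no match yet)
Bit 21: prefix='100' -> emit 'b', reset

Answer: 0 3 6 9 11 13 15 17 19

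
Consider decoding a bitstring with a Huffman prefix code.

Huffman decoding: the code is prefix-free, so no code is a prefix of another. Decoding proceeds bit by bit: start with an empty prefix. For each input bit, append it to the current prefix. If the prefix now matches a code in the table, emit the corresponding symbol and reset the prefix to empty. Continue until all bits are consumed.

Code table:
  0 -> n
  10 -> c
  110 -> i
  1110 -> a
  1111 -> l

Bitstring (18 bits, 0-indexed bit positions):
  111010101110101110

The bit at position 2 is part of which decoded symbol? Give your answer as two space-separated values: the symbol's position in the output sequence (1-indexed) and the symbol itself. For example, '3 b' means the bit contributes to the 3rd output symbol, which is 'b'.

Answer: 1 a

Derivation:
Bit 0: prefix='1' (no match yet)
Bit 1: prefix='11' (no match yet)
Bit 2: prefix='111' (no match yet)
Bit 3: prefix='1110' -> emit 'a', reset
Bit 4: prefix='1' (no match yet)
Bit 5: prefix='10' -> emit 'c', reset
Bit 6: prefix='1' (no match yet)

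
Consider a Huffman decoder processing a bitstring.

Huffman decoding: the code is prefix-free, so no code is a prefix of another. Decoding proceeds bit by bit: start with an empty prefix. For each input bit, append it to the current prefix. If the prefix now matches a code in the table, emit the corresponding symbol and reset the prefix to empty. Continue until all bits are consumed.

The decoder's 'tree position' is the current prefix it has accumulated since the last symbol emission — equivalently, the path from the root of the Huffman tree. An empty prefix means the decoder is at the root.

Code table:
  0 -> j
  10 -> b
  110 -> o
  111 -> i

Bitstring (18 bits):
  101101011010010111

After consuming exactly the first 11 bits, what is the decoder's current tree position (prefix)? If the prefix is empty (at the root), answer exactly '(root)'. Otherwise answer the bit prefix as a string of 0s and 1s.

Answer: 1

Derivation:
Bit 0: prefix='1' (no match yet)
Bit 1: prefix='10' -> emit 'b', reset
Bit 2: prefix='1' (no match yet)
Bit 3: prefix='11' (no match yet)
Bit 4: prefix='110' -> emit 'o', reset
Bit 5: prefix='1' (no match yet)
Bit 6: prefix='10' -> emit 'b', reset
Bit 7: prefix='1' (no match yet)
Bit 8: prefix='11' (no match yet)
Bit 9: prefix='110' -> emit 'o', reset
Bit 10: prefix='1' (no match yet)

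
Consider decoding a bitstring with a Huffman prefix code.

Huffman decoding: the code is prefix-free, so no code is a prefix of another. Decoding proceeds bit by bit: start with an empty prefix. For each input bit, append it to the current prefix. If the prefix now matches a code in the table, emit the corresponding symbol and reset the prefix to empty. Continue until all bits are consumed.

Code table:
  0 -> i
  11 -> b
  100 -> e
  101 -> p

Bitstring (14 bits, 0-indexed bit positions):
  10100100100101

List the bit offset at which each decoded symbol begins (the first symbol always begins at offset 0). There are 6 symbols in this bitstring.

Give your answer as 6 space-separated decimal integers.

Answer: 0 3 4 5 8 11

Derivation:
Bit 0: prefix='1' (no match yet)
Bit 1: prefix='10' (no match yet)
Bit 2: prefix='101' -> emit 'p', reset
Bit 3: prefix='0' -> emit 'i', reset
Bit 4: prefix='0' -> emit 'i', reset
Bit 5: prefix='1' (no match yet)
Bit 6: prefix='10' (no match yet)
Bit 7: prefix='100' -> emit 'e', reset
Bit 8: prefix='1' (no match yet)
Bit 9: prefix='10' (no match yet)
Bit 10: prefix='100' -> emit 'e', reset
Bit 11: prefix='1' (no match yet)
Bit 12: prefix='10' (no match yet)
Bit 13: prefix='101' -> emit 'p', reset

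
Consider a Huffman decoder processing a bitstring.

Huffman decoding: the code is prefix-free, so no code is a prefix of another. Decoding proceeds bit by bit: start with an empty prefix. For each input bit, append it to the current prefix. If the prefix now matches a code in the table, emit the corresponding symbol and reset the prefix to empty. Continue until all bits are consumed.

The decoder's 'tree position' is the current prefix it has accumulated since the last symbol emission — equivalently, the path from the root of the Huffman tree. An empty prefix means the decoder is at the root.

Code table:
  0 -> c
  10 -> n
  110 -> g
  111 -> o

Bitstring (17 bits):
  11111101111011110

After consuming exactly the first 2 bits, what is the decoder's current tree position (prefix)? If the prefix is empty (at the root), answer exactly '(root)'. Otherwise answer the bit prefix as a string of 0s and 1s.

Answer: 11

Derivation:
Bit 0: prefix='1' (no match yet)
Bit 1: prefix='11' (no match yet)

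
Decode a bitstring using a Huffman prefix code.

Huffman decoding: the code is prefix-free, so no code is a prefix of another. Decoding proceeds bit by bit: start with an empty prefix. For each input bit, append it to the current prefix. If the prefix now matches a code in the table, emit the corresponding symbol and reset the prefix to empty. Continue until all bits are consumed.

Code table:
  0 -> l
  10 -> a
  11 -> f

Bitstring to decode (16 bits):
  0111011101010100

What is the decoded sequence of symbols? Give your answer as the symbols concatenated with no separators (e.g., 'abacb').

Bit 0: prefix='0' -> emit 'l', reset
Bit 1: prefix='1' (no match yet)
Bit 2: prefix='11' -> emit 'f', reset
Bit 3: prefix='1' (no match yet)
Bit 4: prefix='10' -> emit 'a', reset
Bit 5: prefix='1' (no match yet)
Bit 6: prefix='11' -> emit 'f', reset
Bit 7: prefix='1' (no match yet)
Bit 8: prefix='10' -> emit 'a', reset
Bit 9: prefix='1' (no match yet)
Bit 10: prefix='10' -> emit 'a', reset
Bit 11: prefix='1' (no match yet)
Bit 12: prefix='10' -> emit 'a', reset
Bit 13: prefix='1' (no match yet)
Bit 14: prefix='10' -> emit 'a', reset
Bit 15: prefix='0' -> emit 'l', reset

Answer: lfafaaaal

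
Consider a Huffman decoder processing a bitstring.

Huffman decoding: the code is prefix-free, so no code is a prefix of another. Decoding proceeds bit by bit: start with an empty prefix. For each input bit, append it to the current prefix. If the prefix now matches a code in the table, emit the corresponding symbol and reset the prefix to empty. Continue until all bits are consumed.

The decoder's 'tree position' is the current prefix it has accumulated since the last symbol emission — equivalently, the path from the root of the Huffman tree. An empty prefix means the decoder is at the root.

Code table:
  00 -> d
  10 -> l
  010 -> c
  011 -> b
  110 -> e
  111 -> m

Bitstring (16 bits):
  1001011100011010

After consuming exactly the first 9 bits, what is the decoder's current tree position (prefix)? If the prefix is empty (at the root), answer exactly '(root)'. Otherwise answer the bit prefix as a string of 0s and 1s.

Answer: 0

Derivation:
Bit 0: prefix='1' (no match yet)
Bit 1: prefix='10' -> emit 'l', reset
Bit 2: prefix='0' (no match yet)
Bit 3: prefix='01' (no match yet)
Bit 4: prefix='010' -> emit 'c', reset
Bit 5: prefix='1' (no match yet)
Bit 6: prefix='11' (no match yet)
Bit 7: prefix='111' -> emit 'm', reset
Bit 8: prefix='0' (no match yet)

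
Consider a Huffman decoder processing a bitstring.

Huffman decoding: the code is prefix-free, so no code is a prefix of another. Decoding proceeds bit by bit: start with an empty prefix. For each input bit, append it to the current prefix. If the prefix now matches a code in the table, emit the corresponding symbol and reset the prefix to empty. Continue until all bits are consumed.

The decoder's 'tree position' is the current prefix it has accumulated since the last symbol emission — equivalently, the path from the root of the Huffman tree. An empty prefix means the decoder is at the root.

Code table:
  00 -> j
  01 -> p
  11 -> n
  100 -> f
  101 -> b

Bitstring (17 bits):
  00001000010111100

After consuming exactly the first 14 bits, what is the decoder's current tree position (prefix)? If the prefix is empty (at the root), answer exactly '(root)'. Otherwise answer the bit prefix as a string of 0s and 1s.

Bit 0: prefix='0' (no match yet)
Bit 1: prefix='00' -> emit 'j', reset
Bit 2: prefix='0' (no match yet)
Bit 3: prefix='00' -> emit 'j', reset
Bit 4: prefix='1' (no match yet)
Bit 5: prefix='10' (no match yet)
Bit 6: prefix='100' -> emit 'f', reset
Bit 7: prefix='0' (no match yet)
Bit 8: prefix='00' -> emit 'j', reset
Bit 9: prefix='1' (no match yet)
Bit 10: prefix='10' (no match yet)
Bit 11: prefix='101' -> emit 'b', reset
Bit 12: prefix='1' (no match yet)
Bit 13: prefix='11' -> emit 'n', reset

Answer: (root)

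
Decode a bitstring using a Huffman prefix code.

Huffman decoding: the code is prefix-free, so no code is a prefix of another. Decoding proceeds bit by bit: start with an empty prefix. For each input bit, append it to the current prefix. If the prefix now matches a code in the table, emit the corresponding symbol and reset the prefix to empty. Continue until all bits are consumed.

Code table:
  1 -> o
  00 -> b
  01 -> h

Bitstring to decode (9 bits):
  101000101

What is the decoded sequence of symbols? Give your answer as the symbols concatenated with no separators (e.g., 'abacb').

Bit 0: prefix='1' -> emit 'o', reset
Bit 1: prefix='0' (no match yet)
Bit 2: prefix='01' -> emit 'h', reset
Bit 3: prefix='0' (no match yet)
Bit 4: prefix='00' -> emit 'b', reset
Bit 5: prefix='0' (no match yet)
Bit 6: prefix='01' -> emit 'h', reset
Bit 7: prefix='0' (no match yet)
Bit 8: prefix='01' -> emit 'h', reset

Answer: ohbhh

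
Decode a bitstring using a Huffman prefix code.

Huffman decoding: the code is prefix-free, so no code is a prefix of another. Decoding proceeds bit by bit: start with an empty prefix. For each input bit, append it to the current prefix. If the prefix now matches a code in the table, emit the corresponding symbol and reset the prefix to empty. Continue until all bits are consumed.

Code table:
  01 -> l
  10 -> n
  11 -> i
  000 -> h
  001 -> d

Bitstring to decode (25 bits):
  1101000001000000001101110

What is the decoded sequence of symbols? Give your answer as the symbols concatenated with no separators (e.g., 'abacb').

Bit 0: prefix='1' (no match yet)
Bit 1: prefix='11' -> emit 'i', reset
Bit 2: prefix='0' (no match yet)
Bit 3: prefix='01' -> emit 'l', reset
Bit 4: prefix='0' (no match yet)
Bit 5: prefix='00' (no match yet)
Bit 6: prefix='000' -> emit 'h', reset
Bit 7: prefix='0' (no match yet)
Bit 8: prefix='00' (no match yet)
Bit 9: prefix='001' -> emit 'd', reset
Bit 10: prefix='0' (no match yet)
Bit 11: prefix='00' (no match yet)
Bit 12: prefix='000' -> emit 'h', reset
Bit 13: prefix='0' (no match yet)
Bit 14: prefix='00' (no match yet)
Bit 15: prefix='000' -> emit 'h', reset
Bit 16: prefix='0' (no match yet)
Bit 17: prefix='00' (no match yet)
Bit 18: prefix='001' -> emit 'd', reset
Bit 19: prefix='1' (no match yet)
Bit 20: prefix='10' -> emit 'n', reset
Bit 21: prefix='1' (no match yet)
Bit 22: prefix='11' -> emit 'i', reset
Bit 23: prefix='1' (no match yet)
Bit 24: prefix='10' -> emit 'n', reset

Answer: ilhdhhdnin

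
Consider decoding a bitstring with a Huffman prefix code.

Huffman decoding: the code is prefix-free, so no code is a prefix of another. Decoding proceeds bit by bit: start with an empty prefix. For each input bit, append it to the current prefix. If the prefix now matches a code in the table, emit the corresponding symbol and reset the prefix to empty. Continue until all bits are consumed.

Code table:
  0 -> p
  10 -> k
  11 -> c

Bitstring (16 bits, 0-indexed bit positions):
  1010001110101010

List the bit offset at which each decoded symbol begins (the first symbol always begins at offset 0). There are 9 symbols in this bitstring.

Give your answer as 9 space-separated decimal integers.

Bit 0: prefix='1' (no match yet)
Bit 1: prefix='10' -> emit 'k', reset
Bit 2: prefix='1' (no match yet)
Bit 3: prefix='10' -> emit 'k', reset
Bit 4: prefix='0' -> emit 'p', reset
Bit 5: prefix='0' -> emit 'p', reset
Bit 6: prefix='1' (no match yet)
Bit 7: prefix='11' -> emit 'c', reset
Bit 8: prefix='1' (no match yet)
Bit 9: prefix='10' -> emit 'k', reset
Bit 10: prefix='1' (no match yet)
Bit 11: prefix='10' -> emit 'k', reset
Bit 12: prefix='1' (no match yet)
Bit 13: prefix='10' -> emit 'k', reset
Bit 14: prefix='1' (no match yet)
Bit 15: prefix='10' -> emit 'k', reset

Answer: 0 2 4 5 6 8 10 12 14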